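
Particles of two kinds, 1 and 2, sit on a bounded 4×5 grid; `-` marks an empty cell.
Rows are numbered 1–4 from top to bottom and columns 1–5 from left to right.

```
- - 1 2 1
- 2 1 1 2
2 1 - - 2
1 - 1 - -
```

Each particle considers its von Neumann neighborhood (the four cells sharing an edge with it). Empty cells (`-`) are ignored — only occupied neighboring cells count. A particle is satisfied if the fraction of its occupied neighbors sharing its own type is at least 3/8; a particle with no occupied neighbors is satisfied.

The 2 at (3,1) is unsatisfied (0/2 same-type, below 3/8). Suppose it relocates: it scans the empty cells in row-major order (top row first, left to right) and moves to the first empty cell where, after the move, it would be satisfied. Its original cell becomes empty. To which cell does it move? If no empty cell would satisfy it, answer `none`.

Vacating (3,1). Empty cells in order:
  (1,1): 0/0 same-type → satisfied — stop here.

(1,1)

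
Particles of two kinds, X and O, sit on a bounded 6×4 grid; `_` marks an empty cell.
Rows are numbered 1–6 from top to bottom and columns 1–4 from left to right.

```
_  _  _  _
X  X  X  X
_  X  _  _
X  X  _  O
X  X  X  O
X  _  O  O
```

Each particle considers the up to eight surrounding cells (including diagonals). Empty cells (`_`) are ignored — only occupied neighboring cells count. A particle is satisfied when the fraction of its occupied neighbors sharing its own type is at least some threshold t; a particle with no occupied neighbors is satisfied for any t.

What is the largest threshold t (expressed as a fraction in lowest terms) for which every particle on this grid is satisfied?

1/3

(2,1)X 2/2
(2,2)X 3/3
(2,3)X 3/3
(2,4)X 1/1
(3,2)X 5/5
(4,1)X 4/4
(4,2)X 5/5
(4,4)O 1/2
(5,1)X 4/4
(5,2)X 5/6
(5,3)X 2/6
(5,4)O 3/4
(6,1)X 2/2
(6,3)O 2/4
(6,4)O 2/3
The smallest same-type fraction is 2/6 at (5,3), which reduces to 1/3. Any threshold above that leaves this particle unsatisfied.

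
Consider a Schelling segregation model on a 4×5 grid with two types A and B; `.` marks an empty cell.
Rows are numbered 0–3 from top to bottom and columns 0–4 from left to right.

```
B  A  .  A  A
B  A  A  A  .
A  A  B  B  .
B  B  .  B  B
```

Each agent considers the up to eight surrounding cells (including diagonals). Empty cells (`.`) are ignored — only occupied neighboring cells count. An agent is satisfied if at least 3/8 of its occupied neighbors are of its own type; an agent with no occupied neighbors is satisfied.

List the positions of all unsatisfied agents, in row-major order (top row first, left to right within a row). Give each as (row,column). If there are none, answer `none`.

(0,0)B 1/3 unhappy
(0,1)A 2/4 ok
(0,3)A 3/3 ok
(0,4)A 2/2 ok
(1,0)B 1/5 unhappy
(1,1)A 4/7 ok
(1,2)A 5/7 ok
(1,3)A 3/5 ok
(2,0)A 2/5 ok
(2,1)A 3/7 ok
(2,2)B 3/7 ok
(2,3)B 3/5 ok
(3,0)B 1/3 unhappy
(3,1)B 2/4 ok
(3,3)B 3/3 ok
(3,4)B 2/2 ok

(0,0), (1,0), (3,0)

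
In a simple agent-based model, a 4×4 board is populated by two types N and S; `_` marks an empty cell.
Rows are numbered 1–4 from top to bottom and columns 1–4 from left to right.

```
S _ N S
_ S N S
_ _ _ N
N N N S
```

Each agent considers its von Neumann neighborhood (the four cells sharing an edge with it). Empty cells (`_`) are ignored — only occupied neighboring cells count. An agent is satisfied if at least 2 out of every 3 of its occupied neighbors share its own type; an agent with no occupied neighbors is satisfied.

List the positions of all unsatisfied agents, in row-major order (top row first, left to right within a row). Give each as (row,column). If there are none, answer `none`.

(1,3), (1,4), (2,2), (2,3), (2,4), (3,4), (4,3), (4,4)

(1,1)S 0/0 ✓
(1,3)N 1/2 ✗
(1,4)S 1/2 ✗
(2,2)S 0/1 ✗
(2,3)N 1/3 ✗
(2,4)S 1/3 ✗
(3,4)N 0/2 ✗
(4,1)N 1/1 ✓
(4,2)N 2/2 ✓
(4,3)N 1/2 ✗
(4,4)S 0/2 ✗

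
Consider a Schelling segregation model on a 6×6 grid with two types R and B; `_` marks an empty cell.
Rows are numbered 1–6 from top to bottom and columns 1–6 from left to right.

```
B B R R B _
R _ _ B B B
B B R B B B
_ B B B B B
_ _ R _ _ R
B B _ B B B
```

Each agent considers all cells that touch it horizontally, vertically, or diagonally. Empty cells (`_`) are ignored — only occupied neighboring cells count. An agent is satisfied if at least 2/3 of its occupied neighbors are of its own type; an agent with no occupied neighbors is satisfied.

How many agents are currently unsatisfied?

(1,1)B 1/2 not
(1,2)B 1/3 not
(1,3)R 1/3 not
(1,4)R 1/4 not
(1,5)B 3/4 satisfied
(2,1)R 0/4 not
(2,4)B 4/7 not
(2,5)B 6/7 satisfied
(2,6)B 4/4 satisfied
(3,1)B 2/3 satisfied
(3,2)B 3/5 not
(3,3)R 0/6 not
(3,4)B 6/7 satisfied
(3,5)B 8/8 satisfied
(3,6)B 5/5 satisfied
(4,2)B 3/5 not
(4,3)B 4/6 satisfied
(4,4)B 4/6 satisfied
(4,5)B 5/6 satisfied
(4,6)B 3/4 satisfied
(5,3)R 0/5 not
(5,6)R 0/4 not
(6,1)B 1/1 satisfied
(6,2)B 1/2 not
(6,4)B 1/2 not
(6,5)B 2/3 satisfied
(6,6)B 1/2 not
Unsatisfied: (1,1), (1,2), (1,3), (1,4), (2,1), (2,4), (3,2), (3,3), (4,2), (5,3), (5,6), (6,2), (6,4), (6,6) — 14 in total.

14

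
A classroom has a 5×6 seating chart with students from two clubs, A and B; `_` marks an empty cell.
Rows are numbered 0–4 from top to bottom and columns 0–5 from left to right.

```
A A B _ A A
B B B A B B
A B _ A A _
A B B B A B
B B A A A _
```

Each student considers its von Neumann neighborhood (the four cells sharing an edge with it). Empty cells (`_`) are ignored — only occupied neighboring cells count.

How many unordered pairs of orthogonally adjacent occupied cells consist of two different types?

Scan each occupied cell's neighbors to the right and below so each pair is counted once.
Row 0: A(0,0)–A(0,1)= A(0,0)–B(1,0)≠ A(0,1)–B(0,2)≠ A(0,1)–B(1,1)≠ B(0,2)–B(1,2)= A(0,4)–A(0,5)= A(0,4)–B(1,4)≠ A(0,5)–B(1,5)≠  → 5/8 unlike.
Row 1: B(1,0)–B(1,1)= B(1,0)–A(2,0)≠ B(1,1)–B(1,2)= B(1,1)–B(2,1)= B(1,2)–A(1,3)≠ A(1,3)–B(1,4)≠ A(1,3)–A(2,3)= B(1,4)–B(1,5)= B(1,4)–A(2,4)≠  → 4/9 unlike.
Row 2: A(2,0)–B(2,1)≠ A(2,0)–A(3,0)= B(2,1)–B(3,1)= A(2,3)–A(2,4)= A(2,3)–B(3,3)≠ A(2,4)–A(3,4)=  → 2/6 unlike.
Row 3: A(3,0)–B(3,1)≠ A(3,0)–B(4,0)≠ B(3,1)–B(3,2)= B(3,1)–B(4,1)= B(3,2)–B(3,3)= B(3,2)–A(4,2)≠ B(3,3)–A(3,4)≠ B(3,3)–A(4,3)≠ A(3,4)–B(3,5)≠ A(3,4)–A(4,4)=  → 6/10 unlike.
Row 4: B(4,0)–B(4,1)= B(4,1)–A(4,2)≠ A(4,2)–A(4,3)= A(4,3)–A(4,4)=  → 1/4 unlike.
Total adjacent occupied pairs: 37; unlike-type pairs: 18.

18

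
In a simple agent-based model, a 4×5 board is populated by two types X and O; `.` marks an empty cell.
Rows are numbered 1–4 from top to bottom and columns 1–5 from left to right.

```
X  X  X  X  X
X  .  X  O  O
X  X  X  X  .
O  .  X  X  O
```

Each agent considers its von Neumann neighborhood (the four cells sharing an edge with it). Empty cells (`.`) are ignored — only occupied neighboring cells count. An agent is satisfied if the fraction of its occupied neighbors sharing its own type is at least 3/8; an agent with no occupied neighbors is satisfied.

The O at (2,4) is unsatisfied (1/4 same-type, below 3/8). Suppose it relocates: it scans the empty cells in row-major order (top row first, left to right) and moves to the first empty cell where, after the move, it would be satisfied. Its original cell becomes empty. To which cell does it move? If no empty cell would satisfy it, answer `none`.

(3,5)

Vacating (2,4). Empty cells in order:
  (2,2): 0/4 same-type → still unsatisfied.
  (3,5): 2/3 same-type → satisfied — stop here.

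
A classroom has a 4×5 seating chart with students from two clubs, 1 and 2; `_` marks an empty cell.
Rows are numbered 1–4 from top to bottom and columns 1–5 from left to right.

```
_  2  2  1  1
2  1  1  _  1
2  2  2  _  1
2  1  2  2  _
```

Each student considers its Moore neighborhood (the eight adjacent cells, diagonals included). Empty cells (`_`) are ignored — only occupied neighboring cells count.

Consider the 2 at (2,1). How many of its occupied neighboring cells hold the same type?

3

Occupied neighbors of (2,1): (1,2)=2, (2,2)=1, (3,1)=2, (3,2)=2.
Same type (2): 3 of 4.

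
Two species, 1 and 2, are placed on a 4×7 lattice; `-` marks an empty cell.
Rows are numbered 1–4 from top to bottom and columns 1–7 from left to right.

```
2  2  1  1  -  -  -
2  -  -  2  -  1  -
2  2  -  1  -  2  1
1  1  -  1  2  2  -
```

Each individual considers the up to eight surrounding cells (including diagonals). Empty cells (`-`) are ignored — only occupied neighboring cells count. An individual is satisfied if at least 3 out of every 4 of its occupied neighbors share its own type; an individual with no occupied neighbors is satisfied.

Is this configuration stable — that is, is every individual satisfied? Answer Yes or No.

(1,1)2 2/2 ✓
(1,2)2 2/3 ✗
(1,3)1 1/3 ✗
(1,4)1 1/2 ✗
(2,1)2 4/4 ✓
(2,4)2 0/3 ✗
(2,6)1 1/2 ✗
(3,1)2 2/4 ✗
(3,2)2 2/4 ✗
(3,4)1 1/3 ✗
(3,6)2 2/4 ✗
(3,7)1 1/3 ✗
(4,1)1 1/3 ✗
(4,2)1 1/3 ✗
(4,4)1 1/2 ✗
(4,5)2 2/4 ✗
(4,6)2 2/3 ✗
For instance (1,2) has only 2/3 same-type neighbors, below 3/4.

No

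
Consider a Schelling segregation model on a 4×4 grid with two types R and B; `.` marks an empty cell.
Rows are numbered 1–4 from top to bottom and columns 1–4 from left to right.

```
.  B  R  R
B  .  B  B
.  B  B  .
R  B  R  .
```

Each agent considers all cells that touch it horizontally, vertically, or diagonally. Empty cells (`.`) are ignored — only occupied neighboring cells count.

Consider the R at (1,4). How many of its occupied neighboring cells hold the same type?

1

Occupied neighbors of (1,4): (1,3)=R, (2,3)=B, (2,4)=B.
Same type (R): 1 of 3.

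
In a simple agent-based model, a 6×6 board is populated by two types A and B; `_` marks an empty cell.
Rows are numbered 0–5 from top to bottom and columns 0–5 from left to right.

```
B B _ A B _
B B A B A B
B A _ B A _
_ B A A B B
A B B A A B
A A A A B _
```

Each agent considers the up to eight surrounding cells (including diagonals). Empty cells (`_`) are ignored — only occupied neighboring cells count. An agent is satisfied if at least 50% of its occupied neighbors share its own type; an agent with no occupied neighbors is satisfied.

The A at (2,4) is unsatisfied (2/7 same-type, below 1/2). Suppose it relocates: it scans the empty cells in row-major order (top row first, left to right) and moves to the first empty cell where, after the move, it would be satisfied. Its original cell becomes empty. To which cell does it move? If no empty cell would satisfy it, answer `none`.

Vacating (2,4). Empty cells in order:
  (0,2): 2/5 same-type → still unsatisfied.
  (0,5): 1/3 same-type → still unsatisfied.
  (2,2): 4/8 same-type → satisfied — stop here.

(2,2)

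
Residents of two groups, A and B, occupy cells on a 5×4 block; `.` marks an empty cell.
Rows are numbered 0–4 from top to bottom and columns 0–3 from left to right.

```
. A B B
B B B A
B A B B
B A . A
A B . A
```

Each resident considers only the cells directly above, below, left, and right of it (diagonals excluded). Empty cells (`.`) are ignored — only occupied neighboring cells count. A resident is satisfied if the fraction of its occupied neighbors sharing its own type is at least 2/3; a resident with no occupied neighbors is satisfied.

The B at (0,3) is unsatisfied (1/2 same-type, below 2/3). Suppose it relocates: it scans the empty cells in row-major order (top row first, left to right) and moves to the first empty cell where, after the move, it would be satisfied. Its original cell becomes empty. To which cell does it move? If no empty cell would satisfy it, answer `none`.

none

Vacating (0,3). Empty cells in order:
  (0,0): 1/2 same-type → still unsatisfied.
  (3,2): 1/3 same-type → still unsatisfied.
  (4,2): 1/2 same-type → still unsatisfied.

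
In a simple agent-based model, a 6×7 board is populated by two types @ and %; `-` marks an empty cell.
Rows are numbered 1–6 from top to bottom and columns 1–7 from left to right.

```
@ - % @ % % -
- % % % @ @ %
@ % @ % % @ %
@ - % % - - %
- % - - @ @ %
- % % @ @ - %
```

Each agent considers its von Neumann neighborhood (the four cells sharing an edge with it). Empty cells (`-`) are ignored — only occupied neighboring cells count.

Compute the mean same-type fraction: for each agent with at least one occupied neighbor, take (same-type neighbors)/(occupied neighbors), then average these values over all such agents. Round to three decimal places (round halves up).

(1,1)@ — no occupied neighbors
(1,3)% 1/2
(1,4)@ 0/3
(1,5)% 1/3
(1,6)% 1/2
(2,2)% 2/2
(2,3)% 3/4
(2,4)% 2/4
(2,5)@ 1/4
(2,6)@ 2/4
(2,7)% 1/2
(3,1)@ 1/2
(3,2)% 1/3
(3,3)@ 0/4
(3,4)% 3/4
(3,5)% 1/3
(3,6)@ 1/3
(3,7)% 2/3
(4,1)@ 1/1
(4,3)% 1/2
(4,4)% 2/2
(4,7)% 2/2
(5,2)% 1/1
(5,5)@ 2/2
(5,6)@ 1/2
(5,7)% 2/3
(6,2)% 2/2
(6,3)% 1/2
(6,4)@ 1/2
(6,5)@ 2/2
(6,7)% 1/1
Sum over 30 agents: 1/2 + 0/3 + 1/3 + 1/2 + 2/2 + 3/4 + 2/4 + 1/4 + 2/4 + 1/2 + 1/2 + 1/3 + 0/4 + 3/4 + 1/3 + 1/3 + 2/3 + 1/1 + 1/2 + 2/2 + 2/2 + 1/1 + 2/2 + 1/2 + 2/3 + 2/2 + 1/2 + 1/2 + 2/2 + 1/1 = 221/12; mean = 221/12 ÷ 30 = 221/360 = 0.613888… → 0.614.

0.614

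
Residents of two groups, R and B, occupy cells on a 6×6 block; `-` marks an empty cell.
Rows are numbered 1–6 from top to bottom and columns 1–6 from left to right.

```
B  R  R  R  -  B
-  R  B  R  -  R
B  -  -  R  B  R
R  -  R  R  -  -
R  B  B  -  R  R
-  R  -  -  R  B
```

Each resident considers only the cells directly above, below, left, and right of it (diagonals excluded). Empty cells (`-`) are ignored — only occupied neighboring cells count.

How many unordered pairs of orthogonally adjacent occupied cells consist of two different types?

13

Scan each occupied cell's neighbors to the right and below so each pair is counted once.
From row 1: 3 unlike of 7 pairs (running 3/7).
From row 2: 2 unlike of 4 pairs (running 5/11).
From row 3: 3 unlike of 4 pairs (running 8/15).
From row 4: 1 unlike of 3 pairs (running 9/18).
From row 5: 3 unlike of 6 pairs (running 12/24).
From row 6: 1 unlike of 1 pairs (running 13/25).
Total adjacent occupied pairs: 25; unlike-type pairs: 13.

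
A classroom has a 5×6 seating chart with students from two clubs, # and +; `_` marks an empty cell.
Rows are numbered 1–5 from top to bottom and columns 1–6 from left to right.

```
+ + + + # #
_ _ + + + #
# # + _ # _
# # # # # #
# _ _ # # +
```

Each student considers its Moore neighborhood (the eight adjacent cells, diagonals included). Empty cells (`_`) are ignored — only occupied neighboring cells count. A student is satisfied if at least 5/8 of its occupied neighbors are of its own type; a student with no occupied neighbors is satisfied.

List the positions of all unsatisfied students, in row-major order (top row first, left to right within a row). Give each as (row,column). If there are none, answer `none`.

(1,5), (2,5), (3,3), (5,6)

(1,1)+ 1/1 satisfied
(1,2)+ 3/3 satisfied
(1,3)+ 4/4 satisfied
(1,4)+ 4/5 satisfied
(1,5)# 2/5 not
(1,6)# 2/3 satisfied
(2,3)+ 5/6 satisfied
(2,4)+ 5/7 satisfied
(2,5)+ 2/6 not
(2,6)# 3/4 satisfied
(3,1)# 3/3 satisfied
(3,2)# 4/6 satisfied
(3,3)+ 2/6 not
(3,5)# 4/6 satisfied
(4,1)# 4/4 satisfied
(4,2)# 5/6 satisfied
(4,3)# 4/5 satisfied
(4,4)# 5/6 satisfied
(4,5)# 5/6 satisfied
(4,6)# 3/4 satisfied
(5,1)# 2/2 satisfied
(5,4)# 4/4 satisfied
(5,5)# 4/5 satisfied
(5,6)+ 0/3 not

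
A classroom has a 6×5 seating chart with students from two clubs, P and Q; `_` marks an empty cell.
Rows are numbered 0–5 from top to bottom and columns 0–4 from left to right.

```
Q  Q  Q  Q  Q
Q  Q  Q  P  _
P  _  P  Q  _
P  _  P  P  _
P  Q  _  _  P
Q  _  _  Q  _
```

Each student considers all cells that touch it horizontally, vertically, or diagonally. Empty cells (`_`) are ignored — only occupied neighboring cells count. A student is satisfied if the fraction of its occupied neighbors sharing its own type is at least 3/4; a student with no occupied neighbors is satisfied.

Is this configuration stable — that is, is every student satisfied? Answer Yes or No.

No

Row 0: (0,0)Q 3/3 satisfied · (0,1)Q 5/5 satisfied · (0,2)Q 4/5 satisfied · (0,3)Q 3/4 satisfied · (0,4)Q 1/2 not
Row 1: (1,0)Q 3/4 satisfied · (1,1)Q 5/7 not · (1,2)Q 5/7 not · (1,3)P 1/6 not
Row 2: (2,0)P 1/3 not · (2,2)P 3/6 not · (2,3)Q 1/5 not
Row 3: (3,0)P 2/3 not · (3,2)P 2/4 not · (3,3)P 3/4 satisfied
Row 4: (4,0)P 1/3 not · (4,1)Q 1/4 not · (4,4)P 1/2 not
Row 5: (5,0)Q 1/2 not · (5,3)Q 0/1 not
For instance (0,4) has only 1/2 same-type neighbors, below 3/4.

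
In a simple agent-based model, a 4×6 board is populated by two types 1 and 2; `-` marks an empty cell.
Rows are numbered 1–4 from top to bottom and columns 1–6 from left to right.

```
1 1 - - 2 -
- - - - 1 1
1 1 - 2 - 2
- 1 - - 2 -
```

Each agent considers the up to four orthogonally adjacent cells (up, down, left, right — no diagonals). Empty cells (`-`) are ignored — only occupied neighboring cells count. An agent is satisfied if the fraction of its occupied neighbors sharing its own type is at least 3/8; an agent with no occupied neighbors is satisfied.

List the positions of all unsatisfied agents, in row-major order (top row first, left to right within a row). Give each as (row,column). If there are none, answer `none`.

(1,1)1 1/1 ✓
(1,2)1 1/1 ✓
(1,5)2 0/1 ✗
(2,5)1 1/2 ✓
(2,6)1 1/2 ✓
(3,1)1 1/1 ✓
(3,2)1 2/2 ✓
(3,4)2 0/0 ✓
(3,6)2 0/1 ✗
(4,2)1 1/1 ✓
(4,5)2 0/0 ✓

(1,5), (3,6)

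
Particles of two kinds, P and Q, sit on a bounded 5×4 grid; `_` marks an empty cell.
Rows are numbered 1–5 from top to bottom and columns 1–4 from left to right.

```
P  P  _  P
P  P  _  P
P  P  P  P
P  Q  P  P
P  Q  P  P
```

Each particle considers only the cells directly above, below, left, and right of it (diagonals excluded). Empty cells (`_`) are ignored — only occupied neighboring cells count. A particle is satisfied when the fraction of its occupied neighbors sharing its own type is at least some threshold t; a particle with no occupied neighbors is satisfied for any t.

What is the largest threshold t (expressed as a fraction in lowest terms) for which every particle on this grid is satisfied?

1/4

(1,1)P 2/2
(1,2)P 2/2
(1,4)P 1/1
(2,1)P 3/3
(2,2)P 3/3
(2,4)P 2/2
(3,1)P 3/3
(3,2)P 3/4
(3,3)P 3/3
(3,4)P 3/3
(4,1)P 2/3
(4,2)Q 1/4
(4,3)P 3/4
(4,4)P 3/3
(5,1)P 1/2
(5,2)Q 1/3
(5,3)P 2/3
(5,4)P 2/2
The smallest same-type fraction is 1/4 at (4,2), which reduces to 1/4. Any threshold above that leaves this particle unsatisfied.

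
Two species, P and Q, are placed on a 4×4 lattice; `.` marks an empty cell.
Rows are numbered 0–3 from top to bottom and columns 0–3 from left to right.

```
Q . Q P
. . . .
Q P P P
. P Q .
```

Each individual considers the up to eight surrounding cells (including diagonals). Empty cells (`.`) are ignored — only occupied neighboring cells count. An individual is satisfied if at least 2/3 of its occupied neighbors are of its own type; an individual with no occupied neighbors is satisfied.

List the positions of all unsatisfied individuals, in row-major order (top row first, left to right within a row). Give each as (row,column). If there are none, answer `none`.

(0,2), (0,3), (2,0), (2,1), (2,3), (3,1), (3,2)

(0,0)Q 0/0 satisfied
(0,2)Q 0/1 not
(0,3)P 0/1 not
(2,0)Q 0/2 not
(2,1)P 2/4 not
(2,2)P 3/4 satisfied
(2,3)P 1/2 not
(3,1)P 2/4 not
(3,2)Q 0/4 not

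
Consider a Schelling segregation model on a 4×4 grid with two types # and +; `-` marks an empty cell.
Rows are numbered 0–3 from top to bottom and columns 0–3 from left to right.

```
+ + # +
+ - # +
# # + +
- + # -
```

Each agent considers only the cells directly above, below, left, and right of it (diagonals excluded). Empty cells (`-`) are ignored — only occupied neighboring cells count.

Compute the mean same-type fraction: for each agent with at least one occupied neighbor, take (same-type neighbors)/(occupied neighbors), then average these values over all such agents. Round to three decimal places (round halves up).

(0,0)+ 2/2
(0,1)+ 1/2
(0,2)# 1/3
(0,3)+ 1/2
(1,0)+ 1/2
(1,2)# 1/3
(1,3)+ 2/3
(2,0)# 1/2
(2,1)# 1/3
(2,2)+ 1/4
(2,3)+ 2/2
(3,1)+ 0/2
(3,2)# 0/2
Sum over 13 agents: 2/2 + 1/2 + 1/3 + 1/2 + 1/2 + 1/3 + 2/3 + 1/2 + 1/3 + 1/4 + 2/2 + 0/2 + 0/2 = 71/12; mean = 71/12 ÷ 13 = 71/156 = 0.455128… → 0.455.

0.455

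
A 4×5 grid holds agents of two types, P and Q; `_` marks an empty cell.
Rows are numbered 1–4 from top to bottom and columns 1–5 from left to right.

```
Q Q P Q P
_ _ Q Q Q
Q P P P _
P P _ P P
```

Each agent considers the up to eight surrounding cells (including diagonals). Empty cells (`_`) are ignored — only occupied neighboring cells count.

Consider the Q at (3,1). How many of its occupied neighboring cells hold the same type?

0

Occupied neighbors of (3,1): (3,2)=P, (4,1)=P, (4,2)=P.
Same type (Q): 0 of 3.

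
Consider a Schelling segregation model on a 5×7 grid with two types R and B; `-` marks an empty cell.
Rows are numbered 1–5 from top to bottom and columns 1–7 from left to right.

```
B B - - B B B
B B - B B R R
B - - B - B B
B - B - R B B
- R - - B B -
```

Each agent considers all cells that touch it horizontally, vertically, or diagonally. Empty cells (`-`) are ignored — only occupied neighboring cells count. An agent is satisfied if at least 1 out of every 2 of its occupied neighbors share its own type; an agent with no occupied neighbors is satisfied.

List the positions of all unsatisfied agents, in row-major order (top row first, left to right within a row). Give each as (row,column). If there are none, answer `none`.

(1,1)B 3/3 ok
(1,2)B 3/3 ok
(1,5)B 3/4 ok
(1,6)B 3/5 ok
(1,7)B 1/3 unhappy
(2,1)B 4/4 ok
(2,2)B 4/4 ok
(2,4)B 3/3 ok
(2,5)B 5/6 ok
(2,6)R 1/7 unhappy
(2,7)R 1/5 unhappy
(3,1)B 3/3 ok
(3,4)B 3/4 ok
(3,6)B 4/7 ok
(3,7)B 3/5 ok
(4,1)B 1/2 ok
(4,3)B 1/2 ok
(4,5)R 0/5 unhappy
(4,6)B 5/6 ok
(4,7)B 4/4 ok
(5,2)R 0/2 unhappy
(5,5)B 2/3 ok
(5,6)B 3/4 ok

(1,7), (2,6), (2,7), (4,5), (5,2)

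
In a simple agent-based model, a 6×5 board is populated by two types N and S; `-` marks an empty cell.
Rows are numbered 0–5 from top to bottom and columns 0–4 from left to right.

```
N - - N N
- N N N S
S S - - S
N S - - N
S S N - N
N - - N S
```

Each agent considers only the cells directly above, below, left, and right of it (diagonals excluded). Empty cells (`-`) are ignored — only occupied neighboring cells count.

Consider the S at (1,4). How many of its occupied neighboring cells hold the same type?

1

Occupied neighbors of (1,4): (0,4)=N, (2,4)=S, (1,3)=N.
Same type (S): 1 of 3.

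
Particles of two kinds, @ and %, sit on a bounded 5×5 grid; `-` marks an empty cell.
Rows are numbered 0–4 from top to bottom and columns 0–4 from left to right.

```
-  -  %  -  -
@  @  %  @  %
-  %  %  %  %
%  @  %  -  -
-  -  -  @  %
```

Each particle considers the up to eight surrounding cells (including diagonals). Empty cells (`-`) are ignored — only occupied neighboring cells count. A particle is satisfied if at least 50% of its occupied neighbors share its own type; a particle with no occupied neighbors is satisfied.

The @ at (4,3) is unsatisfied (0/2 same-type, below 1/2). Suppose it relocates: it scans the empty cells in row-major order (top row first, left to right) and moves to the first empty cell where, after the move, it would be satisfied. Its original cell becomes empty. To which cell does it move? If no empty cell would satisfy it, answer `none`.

Vacating (4,3). Empty cells in order:
  (0,0): 2/2 same-type → satisfied — stop here.

(0,0)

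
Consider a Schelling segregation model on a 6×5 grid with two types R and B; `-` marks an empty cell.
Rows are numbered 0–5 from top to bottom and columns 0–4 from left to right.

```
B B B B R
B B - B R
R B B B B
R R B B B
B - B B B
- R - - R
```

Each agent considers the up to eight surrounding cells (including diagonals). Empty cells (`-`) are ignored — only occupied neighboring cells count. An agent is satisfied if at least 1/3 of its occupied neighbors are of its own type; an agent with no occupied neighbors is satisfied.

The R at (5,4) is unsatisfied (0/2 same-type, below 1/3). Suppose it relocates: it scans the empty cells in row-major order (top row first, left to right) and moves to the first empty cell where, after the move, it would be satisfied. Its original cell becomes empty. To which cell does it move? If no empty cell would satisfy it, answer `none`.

(4,1)

Vacating (5,4). Empty cells in order:
  (1,2): 0/8 same-type → still unsatisfied.
  (4,1): 3/6 same-type → satisfied — stop here.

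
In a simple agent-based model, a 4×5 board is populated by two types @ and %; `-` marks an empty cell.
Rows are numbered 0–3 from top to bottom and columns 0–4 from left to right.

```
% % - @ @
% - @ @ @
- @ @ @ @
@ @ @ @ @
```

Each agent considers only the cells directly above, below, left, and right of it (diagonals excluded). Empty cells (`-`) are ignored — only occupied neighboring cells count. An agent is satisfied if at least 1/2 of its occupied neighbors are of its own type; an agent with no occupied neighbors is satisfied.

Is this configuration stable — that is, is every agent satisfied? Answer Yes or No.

Yes

(0,0)% 2/2 ✓
(0,1)% 1/1 ✓
(0,3)@ 2/2 ✓
(0,4)@ 2/2 ✓
(1,0)% 1/1 ✓
(1,2)@ 2/2 ✓
(1,3)@ 4/4 ✓
(1,4)@ 3/3 ✓
(2,1)@ 2/2 ✓
(2,2)@ 4/4 ✓
(2,3)@ 4/4 ✓
(2,4)@ 3/3 ✓
(3,0)@ 1/1 ✓
(3,1)@ 3/3 ✓
(3,2)@ 3/3 ✓
(3,3)@ 3/3 ✓
(3,4)@ 2/2 ✓
All meet the threshold, so the configuration is stable.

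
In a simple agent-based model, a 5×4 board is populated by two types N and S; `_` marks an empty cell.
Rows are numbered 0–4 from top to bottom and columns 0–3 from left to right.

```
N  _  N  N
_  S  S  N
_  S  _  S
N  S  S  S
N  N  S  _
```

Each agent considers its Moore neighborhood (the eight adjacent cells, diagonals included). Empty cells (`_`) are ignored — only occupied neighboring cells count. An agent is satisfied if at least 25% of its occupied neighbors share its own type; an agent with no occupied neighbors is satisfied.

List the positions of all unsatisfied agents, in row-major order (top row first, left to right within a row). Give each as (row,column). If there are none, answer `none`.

(0,0)N 0/1 not
(0,2)N 2/4 satisfied
(0,3)N 2/3 satisfied
(1,1)S 2/4 satisfied
(1,2)S 3/6 satisfied
(1,3)N 2/4 satisfied
(2,1)S 4/5 satisfied
(2,3)S 3/4 satisfied
(3,0)N 2/4 satisfied
(3,1)S 3/6 satisfied
(3,2)S 5/6 satisfied
(3,3)S 3/3 satisfied
(4,0)N 2/3 satisfied
(4,1)N 2/5 satisfied
(4,2)S 3/4 satisfied

(0,0)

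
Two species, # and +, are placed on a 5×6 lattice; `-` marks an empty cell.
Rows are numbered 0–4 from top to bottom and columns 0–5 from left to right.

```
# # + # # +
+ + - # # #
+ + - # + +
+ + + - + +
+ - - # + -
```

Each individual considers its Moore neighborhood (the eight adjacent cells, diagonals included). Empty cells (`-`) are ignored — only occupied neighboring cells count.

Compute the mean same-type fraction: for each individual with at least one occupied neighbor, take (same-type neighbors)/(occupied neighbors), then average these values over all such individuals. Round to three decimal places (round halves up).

(0,0)# 1/3
(0,1)# 1/4
(0,2)+ 1/4
(0,3)# 3/4
(0,4)# 4/5
(0,5)+ 0/3
(1,0)+ 3/5
(1,1)+ 4/6
(1,3)# 4/6
(1,4)# 5/8
(1,5)# 2/5
(2,0)+ 5/5
(2,1)+ 6/6
(2,3)# 2/5
(2,4)+ 3/7
(2,5)+ 3/5
(3,0)+ 4/4
(3,1)+ 5/5
(3,2)+ 2/4
(3,4)+ 4/6
(3,5)+ 4/4
(4,0)+ 2/2
(4,3)# 0/3
(4,4)+ 2/3
Sum over 24 individuals: 1/3 + 1/4 + 1/4 + 3/4 + 4/5 + 0/3 + 3/5 + 4/6 + 4/6 + 5/8 + 2/5 + 5/5 + 6/6 + 2/5 + 3/7 + 3/5 + 4/4 + 5/5 + 2/4 + 4/6 + 4/4 + 2/2 + 0/3 + 2/3 = 4089/280; mean = 4089/280 ÷ 24 = 1363/2240 = 0.608482… → 0.608.

0.608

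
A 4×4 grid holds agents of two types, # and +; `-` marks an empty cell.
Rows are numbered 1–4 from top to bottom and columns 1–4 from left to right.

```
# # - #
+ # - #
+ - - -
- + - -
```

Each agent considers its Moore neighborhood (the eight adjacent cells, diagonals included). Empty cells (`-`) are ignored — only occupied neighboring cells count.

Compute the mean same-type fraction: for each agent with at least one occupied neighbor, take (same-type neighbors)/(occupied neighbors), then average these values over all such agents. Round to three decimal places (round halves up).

(1,1)# 2/3
(1,2)# 2/3
(1,4)# 1/1
(2,1)+ 1/4
(2,2)# 2/4
(2,4)# 1/1
(3,1)+ 2/3
(4,2)+ 1/1
Sum over 8 agents: 2/3 + 2/3 + 1/1 + 1/4 + 2/4 + 1/1 + 2/3 + 1/1 = 23/4; mean = 23/4 ÷ 8 = 23/32 = 0.71875 → 0.719.

0.719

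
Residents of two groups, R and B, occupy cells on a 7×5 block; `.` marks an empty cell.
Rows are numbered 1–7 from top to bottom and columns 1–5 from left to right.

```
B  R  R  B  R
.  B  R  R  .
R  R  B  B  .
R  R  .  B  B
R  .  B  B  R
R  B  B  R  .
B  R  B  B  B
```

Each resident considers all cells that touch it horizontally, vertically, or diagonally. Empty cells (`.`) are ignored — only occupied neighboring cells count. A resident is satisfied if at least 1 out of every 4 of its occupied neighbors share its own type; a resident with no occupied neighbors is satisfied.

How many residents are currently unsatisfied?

3

Row 1: (1,1)B 1/2 ok · (1,2)R 2/4 ok · (1,3)R 3/5 ok · (1,4)B 0/4 unhappy · (1,5)R 1/2 ok
Row 2: (2,2)B 2/7 ok · (2,3)R 4/8 ok · (2,4)R 3/6 ok
Row 3: (3,1)R 3/4 ok · (3,2)R 4/6 ok · (3,3)B 3/7 ok · (3,4)B 3/5 ok
Row 4: (4,1)R 4/4 ok · (4,2)R 4/6 ok · (4,4)B 5/6 ok · (4,5)B 3/4 ok
Row 5: (5,1)R 3/4 ok · (5,3)B 4/6 ok · (5,4)B 4/6 ok · (5,5)R 1/4 ok
Row 6: (6,1)R 2/4 ok · (6,2)B 4/7 ok · (6,3)B 5/7 ok · (6,4)R 1/7 unhappy
Row 7: (7,1)B 1/3 ok · (7,2)R 1/5 unhappy · (7,3)B 3/5 ok · (7,4)B 3/4 ok · (7,5)B 1/2 ok
Unsatisfied: (1,4), (6,4), (7,2) — 3 in total.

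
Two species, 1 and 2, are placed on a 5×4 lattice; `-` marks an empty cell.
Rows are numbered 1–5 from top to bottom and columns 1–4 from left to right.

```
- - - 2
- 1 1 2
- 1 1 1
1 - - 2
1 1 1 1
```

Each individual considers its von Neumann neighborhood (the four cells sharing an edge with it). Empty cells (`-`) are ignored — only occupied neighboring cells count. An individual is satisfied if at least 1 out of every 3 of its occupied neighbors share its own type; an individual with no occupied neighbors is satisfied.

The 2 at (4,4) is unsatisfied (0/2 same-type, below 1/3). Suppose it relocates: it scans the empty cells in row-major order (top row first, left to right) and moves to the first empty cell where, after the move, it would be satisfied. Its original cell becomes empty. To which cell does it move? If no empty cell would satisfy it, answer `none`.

(1,1)

Vacating (4,4). Empty cells in order:
  (1,1): 0/0 same-type → satisfied — stop here.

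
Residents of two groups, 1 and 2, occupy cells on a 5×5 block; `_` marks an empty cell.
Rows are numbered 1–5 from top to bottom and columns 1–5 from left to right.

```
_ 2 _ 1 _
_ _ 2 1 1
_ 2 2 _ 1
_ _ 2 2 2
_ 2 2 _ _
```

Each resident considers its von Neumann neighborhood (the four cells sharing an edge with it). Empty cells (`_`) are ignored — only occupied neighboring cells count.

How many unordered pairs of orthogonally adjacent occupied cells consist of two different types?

2

Scan each occupied cell's neighbors to the right and below so each pair is counted once.
From row 1: 0 unlike of 1 pairs (running 0/1).
From row 2: 1 unlike of 4 pairs (running 1/5).
From row 3: 1 unlike of 3 pairs (running 2/8).
From row 4: 0 unlike of 3 pairs (running 2/11).
From row 5: 0 unlike of 1 pairs (running 2/12).
Total adjacent occupied pairs: 12; unlike-type pairs: 2.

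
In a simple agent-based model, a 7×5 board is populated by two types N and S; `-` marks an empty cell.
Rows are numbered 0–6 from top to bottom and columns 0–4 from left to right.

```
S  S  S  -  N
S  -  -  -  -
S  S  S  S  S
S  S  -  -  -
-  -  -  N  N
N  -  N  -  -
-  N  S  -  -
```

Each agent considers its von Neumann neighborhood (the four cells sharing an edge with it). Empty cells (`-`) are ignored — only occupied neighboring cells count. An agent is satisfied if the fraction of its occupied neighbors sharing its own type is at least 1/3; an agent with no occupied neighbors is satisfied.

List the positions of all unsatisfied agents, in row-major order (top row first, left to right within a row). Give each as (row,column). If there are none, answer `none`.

(5,2), (6,1), (6,2)

(0,0)S 2/2 ok
(0,1)S 2/2 ok
(0,2)S 1/1 ok
(0,4)N 0/0 ok
(1,0)S 2/2 ok
(2,0)S 3/3 ok
(2,1)S 3/3 ok
(2,2)S 2/2 ok
(2,3)S 2/2 ok
(2,4)S 1/1 ok
(3,0)S 2/2 ok
(3,1)S 2/2 ok
(4,3)N 1/1 ok
(4,4)N 1/1 ok
(5,0)N 0/0 ok
(5,2)N 0/1 unhappy
(6,1)N 0/1 unhappy
(6,2)S 0/2 unhappy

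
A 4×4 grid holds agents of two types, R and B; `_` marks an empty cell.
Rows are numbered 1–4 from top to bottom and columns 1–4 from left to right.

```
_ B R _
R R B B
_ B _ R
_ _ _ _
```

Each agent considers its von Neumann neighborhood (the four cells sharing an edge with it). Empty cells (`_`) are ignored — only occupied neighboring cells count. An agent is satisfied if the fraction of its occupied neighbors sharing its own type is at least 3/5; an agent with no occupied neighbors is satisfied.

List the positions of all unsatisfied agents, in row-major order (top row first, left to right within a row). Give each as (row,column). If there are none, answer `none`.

(1,2)B 0/2 ✗
(1,3)R 0/2 ✗
(2,1)R 1/1 ✓
(2,2)R 1/4 ✗
(2,3)B 1/3 ✗
(2,4)B 1/2 ✗
(3,2)B 0/1 ✗
(3,4)R 0/1 ✗

(1,2), (1,3), (2,2), (2,3), (2,4), (3,2), (3,4)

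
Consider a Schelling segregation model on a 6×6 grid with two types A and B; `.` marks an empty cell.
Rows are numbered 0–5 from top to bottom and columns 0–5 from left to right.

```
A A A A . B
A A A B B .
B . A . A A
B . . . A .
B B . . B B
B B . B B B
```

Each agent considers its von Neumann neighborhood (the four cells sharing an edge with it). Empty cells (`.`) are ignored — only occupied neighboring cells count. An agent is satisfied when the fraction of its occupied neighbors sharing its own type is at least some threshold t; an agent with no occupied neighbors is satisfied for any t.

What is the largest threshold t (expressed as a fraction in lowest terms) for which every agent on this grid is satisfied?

1/3

Row 0: (0,0)A 2/2 · (0,1)A 3/3 · (0,2)A 3/3 · (0,3)A 1/2 · (0,5)B — no occupied neighbors
Row 1: (1,0)A 2/3 · (1,1)A 3/3 · (1,2)A 3/4 · (1,3)B 1/3 · (1,4)B 1/2
Row 2: (2,0)B 1/2 · (2,2)A 1/1 · (2,4)A 2/3 · (2,5)A 1/1
Row 3: (3,0)B 2/2 · (3,4)A 1/2
Row 4: (4,0)B 3/3 · (4,1)B 2/2 · (4,4)B 2/3 · (4,5)B 2/2
Row 5: (5,0)B 2/2 · (5,1)B 2/2 · (5,3)B 1/1 · (5,4)B 3/3 · (5,5)B 2/2
The smallest same-type fraction is 1/3 at (1,3), which reduces to 1/3. Any threshold above that leaves this agent unsatisfied.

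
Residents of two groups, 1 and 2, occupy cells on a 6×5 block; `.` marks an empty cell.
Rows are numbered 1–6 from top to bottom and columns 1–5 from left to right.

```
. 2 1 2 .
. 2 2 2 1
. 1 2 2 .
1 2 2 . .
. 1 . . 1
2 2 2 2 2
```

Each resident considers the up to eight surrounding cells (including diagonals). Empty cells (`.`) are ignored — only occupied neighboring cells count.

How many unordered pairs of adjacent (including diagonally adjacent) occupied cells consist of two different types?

21

Scan each occupied cell's neighbors to the right and below (and the two forward diagonals) so each pair is counted once.
Row 1: 2(1,2)–1(1,3)≠ 2(1,2)–2(2,2)= 2(1,2)–2(2,3)= 1(1,3)–2(1,4)≠ 1(1,3)–2(2,3)≠ 1(1,3)–2(2,4)≠ 1(1,3)–2(2,2)≠ 2(1,4)–2(2,4)= 2(1,4)–1(2,5)≠ 2(1,4)–2(2,3)=  → 6/10 unlike.
Row 2: 2(2,2)–2(2,3)= 2(2,2)–1(3,2)≠ 2(2,2)–2(3,3)= 2(2,3)–2(2,4)= 2(2,3)–2(3,3)= 2(2,3)–2(3,4)= 2(2,3)–1(3,2)≠ 2(2,4)–1(2,5)≠ 2(2,4)–2(3,4)= 2(2,4)–2(3,3)= 1(2,5)–2(3,4)≠  → 4/11 unlike.
Row 3: 1(3,2)–2(3,3)≠ 1(3,2)–2(4,2)≠ 1(3,2)–2(4,3)≠ 1(3,2)–1(4,1)= 2(3,3)–2(3,4)= 2(3,3)–2(4,3)= 2(3,3)–2(4,2)= 2(3,4)–2(4,3)=  → 3/8 unlike.
Row 4: 1(4,1)–2(4,2)≠ 1(4,1)–1(5,2)= 2(4,2)–2(4,3)= 2(4,2)–1(5,2)≠ 2(4,3)–1(5,2)≠  → 3/5 unlike.
Row 5: 1(5,2)–2(6,2)≠ 1(5,2)–2(6,3)≠ 1(5,2)–2(6,1)≠ 1(5,5)–2(6,5)≠ 1(5,5)–2(6,4)≠  → 5/5 unlike.
Row 6: 2(6,1)–2(6,2)= 2(6,2)–2(6,3)= 2(6,3)–2(6,4)= 2(6,4)–2(6,5)=  → 0/4 unlike.
Total adjacent occupied pairs: 43; unlike-type pairs: 21.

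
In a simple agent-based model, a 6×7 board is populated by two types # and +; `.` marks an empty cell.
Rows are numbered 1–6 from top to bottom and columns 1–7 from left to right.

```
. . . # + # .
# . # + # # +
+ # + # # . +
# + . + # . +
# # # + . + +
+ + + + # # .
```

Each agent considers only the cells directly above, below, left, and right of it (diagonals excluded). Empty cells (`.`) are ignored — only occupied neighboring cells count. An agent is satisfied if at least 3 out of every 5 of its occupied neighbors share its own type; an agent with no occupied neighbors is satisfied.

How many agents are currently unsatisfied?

Row 1: (1,4)# 0/2 ✗ · (1,5)+ 0/3 ✗ · (1,6)# 1/2 ✗
Row 2: (2,1)# 0/1 ✗ · (2,3)# 0/2 ✗ · (2,4)+ 0/4 ✗ · (2,5)# 2/4 ✗ · (2,6)# 2/3 ✓ · (2,7)+ 1/2 ✗
Row 3: (3,1)+ 0/3 ✗ · (3,2)# 0/3 ✗ · (3,3)+ 0/3 ✗ · (3,4)# 1/4 ✗ · (3,5)# 3/3 ✓ · (3,7)+ 2/2 ✓
Row 4: (4,1)# 1/3 ✗ · (4,2)+ 0/3 ✗ · (4,4)+ 1/3 ✗ · (4,5)# 1/2 ✗ · (4,7)+ 2/2 ✓
Row 5: (5,1)# 2/3 ✓ · (5,2)# 2/4 ✗ · (5,3)# 1/3 ✗ · (5,4)+ 2/3 ✓ · (5,6)+ 1/2 ✗ · (5,7)+ 2/2 ✓
Row 6: (6,1)+ 1/2 ✗ · (6,2)+ 2/3 ✓ · (6,3)+ 2/3 ✓ · (6,4)+ 2/3 ✓ · (6,5)# 1/2 ✗ · (6,6)# 1/2 ✗
Unsatisfied: (1,4), (1,5), (1,6), (2,1), (2,3), (2,4), (2,5), (2,7), (3,1), (3,2), (3,3), (3,4), (4,1), (4,2), (4,4), (4,5), (5,2), (5,3), (5,6), (6,1), (6,5), (6,6) — 22 in total.

22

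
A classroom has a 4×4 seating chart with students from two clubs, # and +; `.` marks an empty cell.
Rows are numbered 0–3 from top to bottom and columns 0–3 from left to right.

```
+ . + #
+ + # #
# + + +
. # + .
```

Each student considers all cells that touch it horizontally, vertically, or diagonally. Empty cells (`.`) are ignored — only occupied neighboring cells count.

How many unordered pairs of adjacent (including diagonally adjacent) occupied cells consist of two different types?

Scan each occupied cell's neighbors to the right and below (and the two forward diagonals) so each pair is counted once.
Row 0: +(0,0)–+(1,0)= +(0,0)–+(1,1)= +(0,2)–#(0,3)≠ +(0,2)–#(1,2)≠ +(0,2)–#(1,3)≠ +(0,2)–+(1,1)= #(0,3)–#(1,3)= #(0,3)–#(1,2)=  → 3/8 unlike.
Row 1: +(1,0)–+(1,1)= +(1,0)–#(2,0)≠ +(1,0)–+(2,1)= +(1,1)–#(1,2)≠ +(1,1)–+(2,1)= +(1,1)–+(2,2)= +(1,1)–#(2,0)≠ #(1,2)–#(1,3)= #(1,2)–+(2,2)≠ #(1,2)–+(2,3)≠ #(1,2)–+(2,1)≠ #(1,3)–+(2,3)≠ #(1,3)–+(2,2)≠  → 8/13 unlike.
Row 2: #(2,0)–+(2,1)≠ #(2,0)–#(3,1)= +(2,1)–+(2,2)= +(2,1)–#(3,1)≠ +(2,1)–+(3,2)= +(2,2)–+(2,3)= +(2,2)–+(3,2)= +(2,2)–#(3,1)≠ +(2,3)–+(3,2)=  → 3/9 unlike.
Row 3: #(3,1)–+(3,2)≠  → 1/1 unlike.
Total adjacent occupied pairs: 31; unlike-type pairs: 15.

15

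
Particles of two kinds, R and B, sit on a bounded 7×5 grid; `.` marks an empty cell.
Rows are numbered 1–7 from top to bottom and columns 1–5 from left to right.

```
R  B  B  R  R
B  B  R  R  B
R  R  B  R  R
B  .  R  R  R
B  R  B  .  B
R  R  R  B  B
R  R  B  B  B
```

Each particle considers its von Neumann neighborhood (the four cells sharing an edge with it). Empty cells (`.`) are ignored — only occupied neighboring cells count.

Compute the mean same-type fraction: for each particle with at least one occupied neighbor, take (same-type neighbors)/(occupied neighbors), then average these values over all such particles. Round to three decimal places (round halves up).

0.525

Row 1: (1,1)R 0/2 · (1,2)B 2/3 · (1,3)B 1/3 · (1,4)R 2/3 · (1,5)R 1/2
Row 2: (2,1)B 1/3 · (2,2)B 2/4 · (2,3)R 1/4 · (2,4)R 3/4 · (2,5)B 0/3
Row 3: (3,1)R 1/3 · (3,2)R 1/3 · (3,3)B 0/4 · (3,4)R 3/4 · (3,5)R 2/3
Row 4: (4,1)B 1/2 · (4,3)R 1/3 · (4,4)R 3/3 · (4,5)R 2/3
Row 5: (5,1)B 1/3 · (5,2)R 1/3 · (5,3)B 0/3 · (5,5)B 1/2
Row 6: (6,1)R 2/3 · (6,2)R 4/4 · (6,3)R 1/4 · (6,4)B 2/3 · (6,5)B 3/3
Row 7: (7,1)R 2/2 · (7,2)R 2/3 · (7,3)B 1/3 · (7,4)B 3/3 · (7,5)B 2/2
Sum over 33 particles: 0/2 + 2/3 + 1/3 + 2/3 + 1/2 + 1/3 + 2/4 + 1/4 + 3/4 + 0/3 + 1/3 + 1/3 + 0/4 + 3/4 + 2/3 + 1/2 + 1/3 + 3/3 + 2/3 + 1/3 + 1/3 + 0/3 + 1/2 + 2/3 + 4/4 + 1/4 + 2/3 + 3/3 + 2/2 + 2/3 + 1/3 + 3/3 + 2/2 = 52/3; mean = 52/3 ÷ 33 = 52/99 = 0.525252… → 0.525.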